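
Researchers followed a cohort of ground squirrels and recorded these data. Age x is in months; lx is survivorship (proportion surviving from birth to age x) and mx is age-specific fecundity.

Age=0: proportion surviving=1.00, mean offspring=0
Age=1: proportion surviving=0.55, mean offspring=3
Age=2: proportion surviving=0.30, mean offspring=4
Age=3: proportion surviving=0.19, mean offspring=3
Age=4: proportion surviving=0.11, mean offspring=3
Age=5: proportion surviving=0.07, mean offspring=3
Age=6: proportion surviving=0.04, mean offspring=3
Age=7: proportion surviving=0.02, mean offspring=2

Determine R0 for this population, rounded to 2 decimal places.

4.12

lx·mx by age: 0, 1.65, 1.2, 0.57, 0.33, 0.21, 0.12, 0.04
R0 = Σ lx·mx = 4.12 → 4.12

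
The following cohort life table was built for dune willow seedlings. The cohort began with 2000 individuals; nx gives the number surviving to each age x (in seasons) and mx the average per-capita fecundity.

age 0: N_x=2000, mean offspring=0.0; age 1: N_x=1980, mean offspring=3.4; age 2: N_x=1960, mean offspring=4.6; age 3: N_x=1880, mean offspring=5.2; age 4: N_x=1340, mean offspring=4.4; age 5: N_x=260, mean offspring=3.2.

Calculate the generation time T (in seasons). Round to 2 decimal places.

lx = nx/n0 = nx/2000: 1, 0.99, 0.98, 0.94, 0.67, 0.13
lx·mx: 0, 3.366, 4.508, 4.888, 2.948, 0.416 → R0 = 16.126
x·lx·mx: 0, 3.366, 9.016, 14.664, 11.792, 2.08 → Σ = 40.918
T = 40.918 / 16.126 = 2.537393… → 2.54

2.54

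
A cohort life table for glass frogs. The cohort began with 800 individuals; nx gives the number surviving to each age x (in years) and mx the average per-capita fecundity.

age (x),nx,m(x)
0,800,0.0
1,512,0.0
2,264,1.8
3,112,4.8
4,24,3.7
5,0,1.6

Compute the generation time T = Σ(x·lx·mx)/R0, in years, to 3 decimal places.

2.649

lx = nx/n0 = nx/800: 1, 0.64, 0.33, 0.14, 0.03, 0
lx·mx: 0, 0, 0.594, 0.672, 0.111, 0 → R0 = 1.377
x·lx·mx: 0, 0, 1.188, 2.016, 0.444, 0 → Σ = 3.648
T = 3.648 / 1.377 = 2.649237… → 2.649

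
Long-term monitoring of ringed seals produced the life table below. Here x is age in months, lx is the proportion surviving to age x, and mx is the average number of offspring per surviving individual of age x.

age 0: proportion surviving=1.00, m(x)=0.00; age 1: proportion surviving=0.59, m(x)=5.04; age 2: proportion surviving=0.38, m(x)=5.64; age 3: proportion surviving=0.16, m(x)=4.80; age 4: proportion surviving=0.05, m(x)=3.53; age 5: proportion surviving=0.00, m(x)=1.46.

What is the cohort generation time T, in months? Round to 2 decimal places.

1.69

lx·mx: 0, 2.9736, 2.1432, 0.768, 0.1765, 0 → R0 = 6.0613
x·lx·mx: 0, 2.9736, 4.2864, 2.304, 0.706, 0 → Σ = 10.27
T = 10.27 / 6.0613 = 1.694356… → 1.69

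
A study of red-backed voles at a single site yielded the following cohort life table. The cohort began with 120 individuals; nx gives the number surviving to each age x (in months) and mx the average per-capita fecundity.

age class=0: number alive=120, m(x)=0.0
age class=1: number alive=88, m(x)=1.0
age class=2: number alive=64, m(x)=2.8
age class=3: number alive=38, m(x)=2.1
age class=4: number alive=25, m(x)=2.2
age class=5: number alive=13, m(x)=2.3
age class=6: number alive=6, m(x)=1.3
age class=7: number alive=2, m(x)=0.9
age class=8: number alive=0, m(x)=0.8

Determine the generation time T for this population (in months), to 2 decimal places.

lx = nx/n0 = nx/120: 1, 0.73333…, 0.53333…, 0.31667…, 0.20833…, 0.10833…, 0.05, 0.01667…, 0
lx·mx: 0, 0.733333…, 1.493333…, 0.665…, 0.458333…, 0.249167…, 0.065, 0.015…, 0 → R0 = 3.679167…
x·lx·mx: 0, 0.733333…, 2.986667…, 1.995…, 1.833333…, 1.245833…, 0.39, 0.105…, 0 → Σ = 9.289167…
T = 9.289167… / 3.679167… = 2.524802… → 2.52

2.52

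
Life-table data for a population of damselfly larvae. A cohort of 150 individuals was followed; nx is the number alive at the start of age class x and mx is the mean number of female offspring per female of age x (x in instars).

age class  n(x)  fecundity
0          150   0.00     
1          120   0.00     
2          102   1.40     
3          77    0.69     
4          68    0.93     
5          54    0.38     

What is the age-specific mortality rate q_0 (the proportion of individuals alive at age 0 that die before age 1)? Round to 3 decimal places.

0.200

lx = nx/n0 = nx/150: 1, 0.8, 0.68, 0.51333…, 0.45333…, 0.36
q_0 = (l_0 − l_1) / l_0 = (1 − 0.8) / 1
     = 0.2 / 1 = 0.2 → 0.200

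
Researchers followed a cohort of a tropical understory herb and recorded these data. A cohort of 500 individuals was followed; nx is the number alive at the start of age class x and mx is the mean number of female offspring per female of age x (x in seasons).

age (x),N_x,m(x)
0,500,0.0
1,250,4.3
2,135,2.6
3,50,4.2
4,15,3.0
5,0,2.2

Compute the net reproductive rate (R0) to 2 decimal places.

3.36

lx = nx/n0 = nx/500: 1, 0.5, 0.27, 0.1, 0.03, 0
lx·mx by age: 0, 2.15, 0.702, 0.42, 0.09, 0
R0 = Σ lx·mx = 3.362 → 3.36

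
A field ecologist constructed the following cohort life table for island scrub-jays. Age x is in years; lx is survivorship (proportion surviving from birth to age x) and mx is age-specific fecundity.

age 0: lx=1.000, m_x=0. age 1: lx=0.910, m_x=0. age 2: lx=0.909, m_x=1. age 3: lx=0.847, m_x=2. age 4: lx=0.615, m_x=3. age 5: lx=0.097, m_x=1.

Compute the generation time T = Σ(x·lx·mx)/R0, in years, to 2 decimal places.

lx·mx: 0, 0, 0.909, 1.694, 1.845, 0.097 → R0 = 4.545
x·lx·mx: 0, 0, 1.818, 5.082, 7.38, 0.485 → Σ = 14.765
T = 14.765 / 4.545 = 3.248625… → 3.25

3.25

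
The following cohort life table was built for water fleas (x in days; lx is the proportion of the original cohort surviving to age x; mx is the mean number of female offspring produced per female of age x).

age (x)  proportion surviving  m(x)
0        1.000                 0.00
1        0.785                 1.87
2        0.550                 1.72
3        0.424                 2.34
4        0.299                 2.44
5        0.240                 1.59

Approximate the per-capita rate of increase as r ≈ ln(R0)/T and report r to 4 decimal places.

R0 = Σ lx·mx = 0 + 1.46795 + 0.946 + 0.99216 + 0.72956 + 0.3816 = 4.51727
Σ x·lx·mx = 11.16267; T = 11.16267/4.51727 = 2.47111…
r ≈ ln(R0)/T = ln(4.51727)/2.47111… = 0.610215… → 0.6102

0.6102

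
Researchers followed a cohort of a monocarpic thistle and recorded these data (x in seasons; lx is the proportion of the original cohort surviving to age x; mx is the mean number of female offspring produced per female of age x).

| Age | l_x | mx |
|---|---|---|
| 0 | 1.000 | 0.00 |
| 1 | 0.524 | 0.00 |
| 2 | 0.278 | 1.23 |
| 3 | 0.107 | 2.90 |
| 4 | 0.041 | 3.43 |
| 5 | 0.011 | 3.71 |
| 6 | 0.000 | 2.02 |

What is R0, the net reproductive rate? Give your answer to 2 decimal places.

0.83

lx·mx by age: 0, 0, 0.34194, 0.3103, 0.14063, 0.04081, 0
R0 = Σ lx·mx = 0.83368 → 0.83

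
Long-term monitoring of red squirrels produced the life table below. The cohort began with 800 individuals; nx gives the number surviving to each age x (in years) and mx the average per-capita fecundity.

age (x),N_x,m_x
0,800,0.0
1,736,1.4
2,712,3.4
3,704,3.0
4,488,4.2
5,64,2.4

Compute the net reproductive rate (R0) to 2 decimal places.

9.71

lx = nx/n0 = nx/800: 1, 0.92, 0.89, 0.88, 0.61, 0.08
lx·mx by age: 0, 1.288, 3.026, 2.64, 2.562, 0.192
R0 = Σ lx·mx = 9.708 → 9.71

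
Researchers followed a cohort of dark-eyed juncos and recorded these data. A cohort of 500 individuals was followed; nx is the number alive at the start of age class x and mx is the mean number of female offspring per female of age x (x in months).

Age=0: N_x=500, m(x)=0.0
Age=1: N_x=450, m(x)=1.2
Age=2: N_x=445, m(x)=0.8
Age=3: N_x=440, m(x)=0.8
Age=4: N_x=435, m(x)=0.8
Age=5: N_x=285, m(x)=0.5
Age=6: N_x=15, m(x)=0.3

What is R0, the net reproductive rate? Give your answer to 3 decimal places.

3.486

lx = nx/n0 = nx/500: 1, 0.9, 0.89, 0.88, 0.87, 0.57, 0.03
lx·mx by age: 0, 1.08, 0.712, 0.704, 0.696, 0.285, 0.009
R0 = Σ lx·mx = 3.486 → 3.486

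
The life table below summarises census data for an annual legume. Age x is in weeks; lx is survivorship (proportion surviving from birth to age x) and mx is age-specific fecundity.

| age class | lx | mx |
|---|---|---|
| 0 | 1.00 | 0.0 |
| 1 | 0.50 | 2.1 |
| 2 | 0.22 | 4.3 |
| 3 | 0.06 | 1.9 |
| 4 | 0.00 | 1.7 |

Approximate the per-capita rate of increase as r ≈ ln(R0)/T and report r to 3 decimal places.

R0 = Σ lx·mx = 0 + 1.05 + 0.946 + 0.114 + 0 = 2.11
Σ x·lx·mx = 3.284; T = 3.284/2.11 = 1.5564…
r ≈ ln(R0)/T = ln(2.11)/1.5564… = 0.47975… → 0.480

0.480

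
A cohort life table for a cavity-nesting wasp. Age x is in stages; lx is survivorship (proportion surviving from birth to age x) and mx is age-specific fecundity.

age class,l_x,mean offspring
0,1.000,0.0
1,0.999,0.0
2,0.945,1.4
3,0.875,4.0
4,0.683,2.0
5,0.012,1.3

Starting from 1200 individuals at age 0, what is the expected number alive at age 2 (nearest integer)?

1134

Expected survivors = N0 · l_2 = 1200 × 0.945 = 1134 → 1134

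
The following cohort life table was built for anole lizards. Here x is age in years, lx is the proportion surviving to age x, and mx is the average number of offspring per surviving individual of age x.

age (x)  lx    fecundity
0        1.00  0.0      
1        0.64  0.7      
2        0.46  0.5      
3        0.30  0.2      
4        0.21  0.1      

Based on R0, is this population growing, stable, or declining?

R0 = Σ lx·mx = 0 + 0.448 + 0.23 + 0.06 + 0.021 = 0.759
R0 < 1, so the population is declining.

declining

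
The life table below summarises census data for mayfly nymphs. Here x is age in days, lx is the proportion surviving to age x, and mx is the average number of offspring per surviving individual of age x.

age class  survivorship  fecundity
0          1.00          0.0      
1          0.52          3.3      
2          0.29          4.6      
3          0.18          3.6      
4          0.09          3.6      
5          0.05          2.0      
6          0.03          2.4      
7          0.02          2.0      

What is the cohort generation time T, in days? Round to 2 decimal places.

lx·mx: 0, 1.716, 1.334, 0.648, 0.324, 0.1, 0.072, 0.04 → R0 = 4.234
x·lx·mx: 0, 1.716, 2.668, 1.944, 1.296, 0.5, 0.432, 0.28 → Σ = 8.836
T = 8.836 / 4.234 = 2.086915… → 2.09

2.09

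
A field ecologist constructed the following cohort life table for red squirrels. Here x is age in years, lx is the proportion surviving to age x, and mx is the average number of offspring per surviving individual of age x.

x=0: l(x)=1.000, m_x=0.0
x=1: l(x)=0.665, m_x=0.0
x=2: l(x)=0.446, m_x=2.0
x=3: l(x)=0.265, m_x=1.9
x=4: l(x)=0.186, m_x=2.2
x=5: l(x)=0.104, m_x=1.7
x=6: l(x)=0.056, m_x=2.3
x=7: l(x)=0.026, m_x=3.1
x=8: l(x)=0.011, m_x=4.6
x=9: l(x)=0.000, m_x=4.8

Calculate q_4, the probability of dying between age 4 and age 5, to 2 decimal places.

0.44

q_4 = (l_4 − l_5) / l_4 = (0.186 − 0.104) / 0.186
     = 0.082 / 0.186 = 0.44086… → 0.44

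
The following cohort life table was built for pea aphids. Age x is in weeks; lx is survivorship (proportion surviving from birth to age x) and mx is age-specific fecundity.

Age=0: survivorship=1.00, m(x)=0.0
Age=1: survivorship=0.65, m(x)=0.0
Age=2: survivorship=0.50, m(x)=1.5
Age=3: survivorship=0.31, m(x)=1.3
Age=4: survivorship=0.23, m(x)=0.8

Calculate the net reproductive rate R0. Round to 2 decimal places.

1.34

lx·mx by age: 0, 0, 0.75, 0.403, 0.184
R0 = Σ lx·mx = 1.337 → 1.34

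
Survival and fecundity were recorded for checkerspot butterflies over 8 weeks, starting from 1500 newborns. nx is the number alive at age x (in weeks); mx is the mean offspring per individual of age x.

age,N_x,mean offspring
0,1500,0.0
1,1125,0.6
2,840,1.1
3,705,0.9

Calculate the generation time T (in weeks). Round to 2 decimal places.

1.98

lx = nx/n0 = nx/1500: 1, 0.75, 0.56, 0.47
lx·mx: 0, 0.45, 0.616, 0.423 → R0 = 1.489
x·lx·mx: 0, 0.45, 1.232, 1.269 → Σ = 2.951
T = 2.951 / 1.489 = 1.981867… → 1.98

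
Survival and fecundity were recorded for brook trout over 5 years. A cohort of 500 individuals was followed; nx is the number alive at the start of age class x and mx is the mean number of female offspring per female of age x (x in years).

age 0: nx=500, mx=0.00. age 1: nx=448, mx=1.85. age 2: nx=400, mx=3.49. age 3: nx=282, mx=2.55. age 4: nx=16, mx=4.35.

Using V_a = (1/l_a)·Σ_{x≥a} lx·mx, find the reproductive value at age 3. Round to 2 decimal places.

2.80

lx = nx/n0 = nx/500: 1, 0.896, 0.8, 0.564, 0.032
lx·mx for x ≥ 3: 1.4382, 0.1392 → sum = 1.5774
V_3 = 1.5774 / l_3 = 1.5774 / 0.564 = 2.796809… → 2.80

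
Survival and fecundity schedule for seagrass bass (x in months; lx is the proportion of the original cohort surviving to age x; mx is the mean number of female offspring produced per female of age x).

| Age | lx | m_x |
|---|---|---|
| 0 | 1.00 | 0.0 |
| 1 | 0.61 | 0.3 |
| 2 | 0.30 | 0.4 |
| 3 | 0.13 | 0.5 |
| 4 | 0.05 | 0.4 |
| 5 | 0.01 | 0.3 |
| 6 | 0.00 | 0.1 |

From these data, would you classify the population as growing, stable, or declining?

declining

R0 = Σ lx·mx = 0 + 0.183 + 0.12 + 0.065 + 0.02 + 0.003 + 0 = 0.391
R0 < 1, so the population is declining.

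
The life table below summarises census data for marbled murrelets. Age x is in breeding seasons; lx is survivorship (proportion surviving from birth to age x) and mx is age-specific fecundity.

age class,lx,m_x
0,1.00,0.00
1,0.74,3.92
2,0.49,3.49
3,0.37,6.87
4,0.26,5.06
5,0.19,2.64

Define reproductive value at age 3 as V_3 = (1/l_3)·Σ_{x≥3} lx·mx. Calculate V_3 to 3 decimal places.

lx·mx for x ≥ 3: 2.5419, 1.3156, 0.5016 → sum = 4.3591
V_3 = 4.3591 / l_3 = 4.3591 / 0.37 = 11.781351… → 11.781

11.781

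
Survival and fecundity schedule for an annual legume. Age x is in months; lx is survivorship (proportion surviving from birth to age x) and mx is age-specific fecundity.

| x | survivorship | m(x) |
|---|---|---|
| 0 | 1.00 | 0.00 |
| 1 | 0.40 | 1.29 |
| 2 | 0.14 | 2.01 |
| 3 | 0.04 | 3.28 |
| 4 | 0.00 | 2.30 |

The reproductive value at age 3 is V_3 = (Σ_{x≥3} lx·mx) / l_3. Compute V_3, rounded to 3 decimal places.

lx·mx for x ≥ 3: 0.1312, 0 → sum = 0.1312
V_3 = 0.1312 / l_3 = 0.1312 / 0.04 = 3.28 → 3.280

3.280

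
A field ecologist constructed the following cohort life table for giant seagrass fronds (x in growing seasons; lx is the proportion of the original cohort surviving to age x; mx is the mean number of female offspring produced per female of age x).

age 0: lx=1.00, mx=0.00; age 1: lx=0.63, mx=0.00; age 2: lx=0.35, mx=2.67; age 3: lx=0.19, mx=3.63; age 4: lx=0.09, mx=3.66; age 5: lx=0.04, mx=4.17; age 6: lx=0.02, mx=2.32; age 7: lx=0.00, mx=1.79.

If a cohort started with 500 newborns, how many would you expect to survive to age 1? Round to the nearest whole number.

315

Expected survivors = N0 · l_1 = 500 × 0.63 = 315 → 315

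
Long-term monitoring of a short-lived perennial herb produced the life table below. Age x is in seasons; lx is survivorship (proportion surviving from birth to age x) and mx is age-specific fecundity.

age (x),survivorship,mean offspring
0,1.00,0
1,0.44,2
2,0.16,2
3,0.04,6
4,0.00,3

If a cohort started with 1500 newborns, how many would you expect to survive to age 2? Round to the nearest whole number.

Expected survivors = N0 · l_2 = 1500 × 0.16 = 240 → 240

240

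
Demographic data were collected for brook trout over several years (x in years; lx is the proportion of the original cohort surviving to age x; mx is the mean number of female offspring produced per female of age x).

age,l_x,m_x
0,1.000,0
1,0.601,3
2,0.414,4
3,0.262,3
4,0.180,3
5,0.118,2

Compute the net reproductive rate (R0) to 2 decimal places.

lx·mx by age: 0, 1.803, 1.656, 0.786, 0.54, 0.236
R0 = Σ lx·mx = 5.021 → 5.02

5.02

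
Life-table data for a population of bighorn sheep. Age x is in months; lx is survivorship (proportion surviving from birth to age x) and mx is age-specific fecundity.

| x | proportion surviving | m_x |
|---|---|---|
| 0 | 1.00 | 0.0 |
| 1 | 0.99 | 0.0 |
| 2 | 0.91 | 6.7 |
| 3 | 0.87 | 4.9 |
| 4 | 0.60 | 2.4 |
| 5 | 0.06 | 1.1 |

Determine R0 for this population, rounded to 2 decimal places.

lx·mx by age: 0, 0, 6.097, 4.263, 1.44, 0.066
R0 = Σ lx·mx = 11.866 → 11.87

11.87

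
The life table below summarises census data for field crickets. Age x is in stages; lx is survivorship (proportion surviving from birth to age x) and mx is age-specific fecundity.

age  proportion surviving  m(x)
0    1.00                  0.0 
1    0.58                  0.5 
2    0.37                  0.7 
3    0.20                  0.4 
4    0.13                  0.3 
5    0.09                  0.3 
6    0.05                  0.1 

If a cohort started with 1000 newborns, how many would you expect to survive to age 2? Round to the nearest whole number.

370

Expected survivors = N0 · l_2 = 1000 × 0.37 = 370 → 370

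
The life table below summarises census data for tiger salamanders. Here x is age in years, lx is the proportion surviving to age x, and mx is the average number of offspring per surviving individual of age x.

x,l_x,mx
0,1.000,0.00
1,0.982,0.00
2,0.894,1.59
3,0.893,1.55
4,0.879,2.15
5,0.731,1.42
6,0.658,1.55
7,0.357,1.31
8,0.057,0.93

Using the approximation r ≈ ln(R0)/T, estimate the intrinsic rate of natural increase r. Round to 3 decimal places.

R0 = Σ lx·mx = 0 + 0 + 1.42146 + 1.38415 + 1.88985 + 1.03802 + 1.0199 + 0.46767 + 0.05301 = 7.27406
Σ x·lx·mx = 29.56204; T = 29.56204/7.27406 = 4.06404…
r ≈ ln(R0)/T = ln(7.27406)/4.06404… = 0.48826… → 0.488

0.488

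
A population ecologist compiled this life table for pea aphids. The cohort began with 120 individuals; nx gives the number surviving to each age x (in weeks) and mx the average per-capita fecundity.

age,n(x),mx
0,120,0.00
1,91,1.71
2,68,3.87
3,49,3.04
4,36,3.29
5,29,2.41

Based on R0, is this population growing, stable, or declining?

growing

lx = nx/n0 = nx/120: 1, 0.75833…, 0.56667…, 0.40833…, 0.3, 0.24167…
R0 = Σ lx·mx = 0 + 1.29675… + 2.193… + 1.241333… + 0.987 + 0.582417… = 6.3005…
R0 > 1, so the population is growing.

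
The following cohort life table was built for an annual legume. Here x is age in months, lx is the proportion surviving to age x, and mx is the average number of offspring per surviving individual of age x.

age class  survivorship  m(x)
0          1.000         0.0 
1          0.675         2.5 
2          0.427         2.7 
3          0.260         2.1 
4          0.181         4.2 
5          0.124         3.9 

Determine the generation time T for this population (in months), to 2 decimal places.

lx·mx: 0, 1.6875, 1.1529, 0.546, 0.7602, 0.4836 → R0 = 4.6302
x·lx·mx: 0, 1.6875, 2.3058, 1.638, 3.0408, 2.418 → Σ = 11.0901
T = 11.0901 / 4.6302 = 2.395167… → 2.40

2.40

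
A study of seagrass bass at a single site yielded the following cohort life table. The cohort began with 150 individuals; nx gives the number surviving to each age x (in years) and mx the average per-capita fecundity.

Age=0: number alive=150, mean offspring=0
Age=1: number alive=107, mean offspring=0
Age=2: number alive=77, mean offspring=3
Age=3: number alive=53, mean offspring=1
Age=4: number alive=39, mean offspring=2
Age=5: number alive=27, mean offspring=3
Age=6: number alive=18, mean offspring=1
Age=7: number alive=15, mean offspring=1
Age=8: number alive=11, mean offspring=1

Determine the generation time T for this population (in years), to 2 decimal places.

lx = nx/n0 = nx/150: 1, 0.71333…, 0.51333…, 0.35333…, 0.26, 0.18, 0.12, 0.1, 0.07333…
lx·mx: 0, 0, 1.54…, 0.353333…, 0.52, 0.54, 0.12, 0.1, 0.073333… → R0 = 3.246667…
x·lx·mx: 0, 0, 3.08…, 1.06…, 2.08, 2.7, 0.72, 0.7, 0.586667… → Σ = 10.926667…
T = 10.926667… / 3.246667… = 3.365503… → 3.37

3.37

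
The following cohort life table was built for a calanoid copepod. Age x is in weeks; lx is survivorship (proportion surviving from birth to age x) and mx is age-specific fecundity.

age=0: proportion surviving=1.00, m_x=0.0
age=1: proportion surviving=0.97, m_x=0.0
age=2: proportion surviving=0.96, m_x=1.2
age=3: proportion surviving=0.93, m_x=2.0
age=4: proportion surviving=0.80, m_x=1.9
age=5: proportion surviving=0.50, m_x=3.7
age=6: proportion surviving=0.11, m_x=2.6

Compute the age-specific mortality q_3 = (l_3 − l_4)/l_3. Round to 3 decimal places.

0.140

q_3 = (l_3 − l_4) / l_3 = (0.93 − 0.8) / 0.93
     = 0.13 / 0.93 = 0.139785… → 0.140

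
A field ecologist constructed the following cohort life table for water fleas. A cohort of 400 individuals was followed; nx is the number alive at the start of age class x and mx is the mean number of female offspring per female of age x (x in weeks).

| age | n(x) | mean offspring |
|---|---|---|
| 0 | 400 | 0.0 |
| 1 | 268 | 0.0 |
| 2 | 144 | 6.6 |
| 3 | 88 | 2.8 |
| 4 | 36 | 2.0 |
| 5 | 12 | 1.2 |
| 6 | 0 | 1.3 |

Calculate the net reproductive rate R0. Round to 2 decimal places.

3.21

lx = nx/n0 = nx/400: 1, 0.67, 0.36, 0.22, 0.09, 0.03, 0
lx·mx by age: 0, 0, 2.376, 0.616, 0.18, 0.036, 0
R0 = Σ lx·mx = 3.208 → 3.21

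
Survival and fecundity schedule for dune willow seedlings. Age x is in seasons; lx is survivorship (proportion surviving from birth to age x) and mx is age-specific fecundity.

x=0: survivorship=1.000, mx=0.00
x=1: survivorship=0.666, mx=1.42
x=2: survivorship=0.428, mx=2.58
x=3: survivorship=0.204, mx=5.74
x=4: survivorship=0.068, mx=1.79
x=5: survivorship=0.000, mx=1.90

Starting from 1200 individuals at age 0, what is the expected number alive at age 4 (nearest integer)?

82

Expected survivors = N0 · l_4 = 1200 × 0.068 = 81.6 → 82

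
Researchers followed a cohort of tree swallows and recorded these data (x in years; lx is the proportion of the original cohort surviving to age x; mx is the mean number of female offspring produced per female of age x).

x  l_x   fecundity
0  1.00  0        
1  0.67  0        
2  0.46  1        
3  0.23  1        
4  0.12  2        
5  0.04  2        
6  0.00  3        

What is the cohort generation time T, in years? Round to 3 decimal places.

lx·mx: 0, 0, 0.46, 0.23, 0.24, 0.08, 0 → R0 = 1.01
x·lx·mx: 0, 0, 0.92, 0.69, 0.96, 0.4, 0 → Σ = 2.97
T = 2.97 / 1.01 = 2.940594… → 2.941

2.941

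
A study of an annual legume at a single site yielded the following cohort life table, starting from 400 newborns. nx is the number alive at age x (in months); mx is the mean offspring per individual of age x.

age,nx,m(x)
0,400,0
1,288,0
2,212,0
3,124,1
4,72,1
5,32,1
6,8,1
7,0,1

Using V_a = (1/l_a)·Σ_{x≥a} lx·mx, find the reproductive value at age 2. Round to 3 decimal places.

1.113

lx = nx/n0 = nx/400: 1, 0.72, 0.53, 0.31, 0.18, 0.08, 0.02, 0
lx·mx for x ≥ 2: 0, 0.31, 0.18, 0.08, 0.02, 0 → sum = 0.59
V_2 = 0.59 / l_2 = 0.59 / 0.53 = 1.113208… → 1.113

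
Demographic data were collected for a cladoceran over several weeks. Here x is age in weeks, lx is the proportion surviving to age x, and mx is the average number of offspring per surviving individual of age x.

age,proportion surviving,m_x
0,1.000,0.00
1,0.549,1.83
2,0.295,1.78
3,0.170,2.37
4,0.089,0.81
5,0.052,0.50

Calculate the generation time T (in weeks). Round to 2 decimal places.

lx·mx: 0, 1.00467, 0.5251, 0.4029, 0.07209, 0.026 → R0 = 2.03076
x·lx·mx: 0, 1.00467, 1.0502, 1.2087, 0.28836, 0.13 → Σ = 3.68193
T = 3.68193 / 2.03076 = 1.81308… → 1.81

1.81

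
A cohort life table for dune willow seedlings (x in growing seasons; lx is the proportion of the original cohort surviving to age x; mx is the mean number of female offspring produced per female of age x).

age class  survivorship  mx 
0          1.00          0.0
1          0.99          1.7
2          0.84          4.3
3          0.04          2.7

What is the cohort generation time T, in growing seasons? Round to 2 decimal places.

lx·mx: 0, 1.683, 3.612, 0.108 → R0 = 5.403
x·lx·mx: 0, 1.683, 7.224, 0.324 → Σ = 9.231
T = 9.231 / 5.403 = 1.708495… → 1.71

1.71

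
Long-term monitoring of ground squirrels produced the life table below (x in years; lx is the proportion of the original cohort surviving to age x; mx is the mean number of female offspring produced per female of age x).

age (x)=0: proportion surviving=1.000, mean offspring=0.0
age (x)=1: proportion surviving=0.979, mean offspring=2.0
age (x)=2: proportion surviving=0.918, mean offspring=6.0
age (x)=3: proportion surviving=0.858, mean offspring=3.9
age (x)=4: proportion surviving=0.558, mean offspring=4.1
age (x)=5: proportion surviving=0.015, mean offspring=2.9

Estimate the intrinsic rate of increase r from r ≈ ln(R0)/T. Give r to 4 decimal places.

R0 = Σ lx·mx = 0 + 1.958 + 5.508 + 3.3462 + 2.2878 + 0.0435 = 13.1435
Σ x·lx·mx = 32.3813; T = 32.3813/13.1435 = 2.46367…
r ≈ ln(R0)/T = ln(13.1435)/2.46367… = 1.045563… → 1.0456

1.0456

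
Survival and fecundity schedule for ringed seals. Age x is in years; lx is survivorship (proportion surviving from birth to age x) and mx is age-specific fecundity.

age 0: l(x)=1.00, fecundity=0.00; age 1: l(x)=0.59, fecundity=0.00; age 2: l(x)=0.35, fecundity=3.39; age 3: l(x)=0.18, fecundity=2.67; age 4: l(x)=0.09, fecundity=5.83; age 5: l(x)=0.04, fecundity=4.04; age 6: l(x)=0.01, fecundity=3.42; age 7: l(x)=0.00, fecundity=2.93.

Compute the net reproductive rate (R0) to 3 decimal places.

lx·mx by age: 0, 0, 1.1865, 0.4806, 0.5247, 0.1616, 0.0342, 0
R0 = Σ lx·mx = 2.3876 → 2.388

2.388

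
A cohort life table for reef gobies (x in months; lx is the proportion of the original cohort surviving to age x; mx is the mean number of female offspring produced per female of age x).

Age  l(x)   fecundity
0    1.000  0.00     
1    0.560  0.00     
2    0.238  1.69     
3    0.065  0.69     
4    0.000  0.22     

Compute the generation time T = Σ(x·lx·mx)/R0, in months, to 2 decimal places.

lx·mx: 0, 0, 0.40222, 0.04485, 0 → R0 = 0.44707
x·lx·mx: 0, 0, 0.80444, 0.13455, 0 → Σ = 0.93899
T = 0.93899 / 0.44707 = 2.10032… → 2.10

2.10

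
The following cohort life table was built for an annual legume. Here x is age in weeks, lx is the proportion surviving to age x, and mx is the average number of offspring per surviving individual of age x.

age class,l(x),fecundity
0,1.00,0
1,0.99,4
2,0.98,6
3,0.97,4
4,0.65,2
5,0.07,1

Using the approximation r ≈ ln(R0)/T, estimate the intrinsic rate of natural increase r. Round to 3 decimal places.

1.244

R0 = Σ lx·mx = 0 + 3.96 + 5.88 + 3.88 + 1.3 + 0.07 = 15.09
Σ x·lx·mx = 32.91; T = 32.91/15.09 = 2.18091…
r ≈ ln(R0)/T = ln(15.09)/2.18091… = 1.24445… → 1.244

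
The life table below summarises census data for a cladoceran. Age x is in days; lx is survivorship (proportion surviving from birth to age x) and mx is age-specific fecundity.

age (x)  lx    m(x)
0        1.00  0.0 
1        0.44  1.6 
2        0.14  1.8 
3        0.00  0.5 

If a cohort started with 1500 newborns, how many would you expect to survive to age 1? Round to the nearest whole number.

660

Expected survivors = N0 · l_1 = 1500 × 0.44 = 660 → 660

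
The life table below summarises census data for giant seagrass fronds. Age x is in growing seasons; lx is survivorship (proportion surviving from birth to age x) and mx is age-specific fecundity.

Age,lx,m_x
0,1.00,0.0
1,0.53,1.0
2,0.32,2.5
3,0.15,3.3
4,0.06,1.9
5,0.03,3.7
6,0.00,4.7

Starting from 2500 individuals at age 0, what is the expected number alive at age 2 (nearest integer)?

Expected survivors = N0 · l_2 = 2500 × 0.32 = 800 → 800

800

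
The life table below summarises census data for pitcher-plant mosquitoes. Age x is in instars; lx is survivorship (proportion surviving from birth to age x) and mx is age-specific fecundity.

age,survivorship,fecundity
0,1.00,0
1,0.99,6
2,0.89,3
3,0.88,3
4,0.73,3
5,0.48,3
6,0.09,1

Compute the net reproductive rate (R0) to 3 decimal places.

14.970

lx·mx by age: 0, 5.94, 2.67, 2.64, 2.19, 1.44, 0.09
R0 = Σ lx·mx = 14.97 → 14.970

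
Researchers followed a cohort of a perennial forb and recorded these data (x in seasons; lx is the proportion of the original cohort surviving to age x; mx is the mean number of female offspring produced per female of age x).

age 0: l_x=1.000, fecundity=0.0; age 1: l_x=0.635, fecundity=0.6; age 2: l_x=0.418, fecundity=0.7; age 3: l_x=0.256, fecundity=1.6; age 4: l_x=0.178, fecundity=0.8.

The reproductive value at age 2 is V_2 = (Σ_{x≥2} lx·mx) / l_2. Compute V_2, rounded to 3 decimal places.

lx·mx for x ≥ 2: 0.2926, 0.4096, 0.1424 → sum = 0.8446
V_2 = 0.8446 / l_2 = 0.8446 / 0.418 = 2.020574… → 2.021

2.021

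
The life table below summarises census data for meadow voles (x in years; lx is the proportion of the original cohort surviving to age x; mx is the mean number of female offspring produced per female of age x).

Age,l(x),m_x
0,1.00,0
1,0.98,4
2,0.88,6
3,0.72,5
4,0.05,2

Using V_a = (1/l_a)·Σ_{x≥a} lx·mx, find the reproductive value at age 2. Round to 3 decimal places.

10.205

lx·mx for x ≥ 2: 5.28, 3.6, 0.1 → sum = 8.98
V_2 = 8.98 / l_2 = 8.98 / 0.88 = 10.204545… → 10.205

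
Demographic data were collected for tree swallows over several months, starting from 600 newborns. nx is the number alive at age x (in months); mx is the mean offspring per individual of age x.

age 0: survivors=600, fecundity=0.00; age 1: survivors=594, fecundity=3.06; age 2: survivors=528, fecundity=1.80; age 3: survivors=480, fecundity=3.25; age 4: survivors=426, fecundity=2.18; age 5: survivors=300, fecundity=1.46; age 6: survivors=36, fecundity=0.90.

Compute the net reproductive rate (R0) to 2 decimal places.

lx = nx/n0 = nx/600: 1, 0.99, 0.88, 0.8, 0.71, 0.5, 0.06
lx·mx by age: 0, 3.0294, 1.584, 2.6, 1.5478, 0.73, 0.054
R0 = Σ lx·mx = 9.5452 → 9.55

9.55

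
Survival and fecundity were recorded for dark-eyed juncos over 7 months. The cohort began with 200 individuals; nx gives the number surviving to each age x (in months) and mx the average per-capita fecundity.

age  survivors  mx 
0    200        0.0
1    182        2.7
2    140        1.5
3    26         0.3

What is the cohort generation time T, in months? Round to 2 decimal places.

1.32

lx = nx/n0 = nx/200: 1, 0.91, 0.7, 0.13
lx·mx: 0, 2.457, 1.05, 0.039 → R0 = 3.546
x·lx·mx: 0, 2.457, 2.1, 0.117 → Σ = 4.674
T = 4.674 / 3.546 = 1.318105… → 1.32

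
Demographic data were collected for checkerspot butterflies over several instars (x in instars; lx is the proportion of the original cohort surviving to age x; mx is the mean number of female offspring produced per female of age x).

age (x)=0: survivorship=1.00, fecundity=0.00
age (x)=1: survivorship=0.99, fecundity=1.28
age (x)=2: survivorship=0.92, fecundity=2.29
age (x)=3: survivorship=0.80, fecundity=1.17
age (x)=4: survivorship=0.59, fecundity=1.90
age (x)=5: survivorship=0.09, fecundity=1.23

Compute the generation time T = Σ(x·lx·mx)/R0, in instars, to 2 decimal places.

lx·mx: 0, 1.2672, 2.1068, 0.936, 1.121, 0.1107 → R0 = 5.5417
x·lx·mx: 0, 1.2672, 4.2136, 2.808, 4.484, 0.5535 → Σ = 13.3263
T = 13.3263 / 5.5417 = 2.404731… → 2.40

2.40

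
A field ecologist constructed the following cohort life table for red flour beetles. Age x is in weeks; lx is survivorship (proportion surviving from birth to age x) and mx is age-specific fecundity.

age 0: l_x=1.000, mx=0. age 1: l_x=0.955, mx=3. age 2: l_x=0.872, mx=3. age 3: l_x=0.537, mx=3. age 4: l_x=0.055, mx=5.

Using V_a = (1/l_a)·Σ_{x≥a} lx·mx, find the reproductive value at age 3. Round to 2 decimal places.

lx·mx for x ≥ 3: 1.611, 0.275 → sum = 1.886
V_3 = 1.886 / l_3 = 1.886 / 0.537 = 3.512104… → 3.51

3.51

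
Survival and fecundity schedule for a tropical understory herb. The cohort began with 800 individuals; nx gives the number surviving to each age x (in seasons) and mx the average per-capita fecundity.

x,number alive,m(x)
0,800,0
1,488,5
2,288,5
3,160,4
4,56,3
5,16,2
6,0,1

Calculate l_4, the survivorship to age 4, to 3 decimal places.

0.070

l_4 = n_4/n_0 = 56/800 = 0.07 → 0.070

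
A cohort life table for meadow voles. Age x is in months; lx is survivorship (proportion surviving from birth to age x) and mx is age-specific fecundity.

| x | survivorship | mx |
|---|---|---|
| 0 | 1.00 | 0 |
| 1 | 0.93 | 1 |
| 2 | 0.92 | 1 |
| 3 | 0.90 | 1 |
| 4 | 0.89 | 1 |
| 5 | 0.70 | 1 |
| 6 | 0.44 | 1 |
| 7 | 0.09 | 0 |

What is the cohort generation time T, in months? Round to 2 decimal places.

3.17

lx·mx: 0, 0.93, 0.92, 0.9, 0.89, 0.7, 0.44, 0 → R0 = 4.78
x·lx·mx: 0, 0.93, 1.84, 2.7, 3.56, 3.5, 2.64, 0 → Σ = 15.17
T = 15.17 / 4.78 = 3.17364… → 3.17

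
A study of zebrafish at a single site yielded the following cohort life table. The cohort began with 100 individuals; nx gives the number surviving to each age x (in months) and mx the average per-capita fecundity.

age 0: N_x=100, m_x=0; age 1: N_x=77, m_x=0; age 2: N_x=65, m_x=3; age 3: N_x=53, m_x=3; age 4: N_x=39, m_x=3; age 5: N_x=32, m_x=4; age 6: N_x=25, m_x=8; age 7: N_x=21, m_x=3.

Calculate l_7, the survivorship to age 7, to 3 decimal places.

l_7 = n_7/n_0 = 21/100 = 0.21 → 0.210

0.210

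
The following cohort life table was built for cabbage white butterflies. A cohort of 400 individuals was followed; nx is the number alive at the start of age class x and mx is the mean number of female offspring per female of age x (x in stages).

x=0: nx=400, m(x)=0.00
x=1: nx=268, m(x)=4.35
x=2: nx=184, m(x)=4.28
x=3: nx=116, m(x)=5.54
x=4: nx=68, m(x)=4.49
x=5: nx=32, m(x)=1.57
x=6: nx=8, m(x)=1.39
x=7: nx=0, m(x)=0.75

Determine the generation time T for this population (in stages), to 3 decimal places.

2.095

lx = nx/n0 = nx/400: 1, 0.67, 0.46, 0.29, 0.17, 0.08, 0.02, 0
lx·mx: 0, 2.9145, 1.9688, 1.6066, 0.7633, 0.1256, 0.0278, 0 → R0 = 7.4066
x·lx·mx: 0, 2.9145, 3.9376, 4.8198, 3.0532, 0.628, 0.1668, 0 → Σ = 15.5199
T = 15.5199 / 7.4066 = 2.095415… → 2.095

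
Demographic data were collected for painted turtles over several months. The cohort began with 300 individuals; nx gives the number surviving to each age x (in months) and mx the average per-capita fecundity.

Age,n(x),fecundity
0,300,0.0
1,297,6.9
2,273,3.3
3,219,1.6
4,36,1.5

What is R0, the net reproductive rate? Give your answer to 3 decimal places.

lx = nx/n0 = nx/300: 1, 0.99, 0.91, 0.73, 0.12
lx·mx by age: 0, 6.831, 3.003, 1.168, 0.18
R0 = Σ lx·mx = 11.182 → 11.182

11.182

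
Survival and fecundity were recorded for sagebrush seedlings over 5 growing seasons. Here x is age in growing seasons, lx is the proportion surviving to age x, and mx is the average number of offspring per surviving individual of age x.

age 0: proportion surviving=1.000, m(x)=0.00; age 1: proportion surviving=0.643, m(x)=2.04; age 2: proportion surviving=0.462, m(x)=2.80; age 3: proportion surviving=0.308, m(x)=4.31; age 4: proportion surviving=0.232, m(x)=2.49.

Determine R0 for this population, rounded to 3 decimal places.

lx·mx by age: 0, 1.31172, 1.2936, 1.32748, 0.57768
R0 = Σ lx·mx = 4.51048 → 4.510

4.510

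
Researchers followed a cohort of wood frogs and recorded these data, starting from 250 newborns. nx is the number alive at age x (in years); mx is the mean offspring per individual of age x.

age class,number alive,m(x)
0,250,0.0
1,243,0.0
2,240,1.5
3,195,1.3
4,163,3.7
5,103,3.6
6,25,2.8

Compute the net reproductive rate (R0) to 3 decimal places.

lx = nx/n0 = nx/250: 1, 0.972, 0.96, 0.78, 0.652, 0.412, 0.1
lx·mx by age: 0, 0, 1.44, 1.014, 2.4124, 1.4832, 0.28
R0 = Σ lx·mx = 6.6296 → 6.630

6.630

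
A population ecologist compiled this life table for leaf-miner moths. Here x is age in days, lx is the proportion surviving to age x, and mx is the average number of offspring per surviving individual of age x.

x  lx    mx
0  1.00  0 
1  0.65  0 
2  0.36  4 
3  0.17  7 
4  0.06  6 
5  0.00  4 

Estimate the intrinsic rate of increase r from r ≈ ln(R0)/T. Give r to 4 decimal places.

0.4151

R0 = Σ lx·mx = 0 + 0 + 1.44 + 1.19 + 0.36 + 0 = 2.99
Σ x·lx·mx = 7.89; T = 7.89/2.99 = 2.6388…
r ≈ ln(R0)/T = ln(2.99)/2.6388… = 0.415066… → 0.4151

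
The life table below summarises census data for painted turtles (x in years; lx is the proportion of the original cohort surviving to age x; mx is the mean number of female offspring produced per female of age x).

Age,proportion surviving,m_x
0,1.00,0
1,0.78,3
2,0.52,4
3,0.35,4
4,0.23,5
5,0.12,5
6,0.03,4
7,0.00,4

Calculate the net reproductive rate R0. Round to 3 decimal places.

7.690

lx·mx by age: 0, 2.34, 2.08, 1.4, 1.15, 0.6, 0.12, 0
R0 = Σ lx·mx = 7.69 → 7.690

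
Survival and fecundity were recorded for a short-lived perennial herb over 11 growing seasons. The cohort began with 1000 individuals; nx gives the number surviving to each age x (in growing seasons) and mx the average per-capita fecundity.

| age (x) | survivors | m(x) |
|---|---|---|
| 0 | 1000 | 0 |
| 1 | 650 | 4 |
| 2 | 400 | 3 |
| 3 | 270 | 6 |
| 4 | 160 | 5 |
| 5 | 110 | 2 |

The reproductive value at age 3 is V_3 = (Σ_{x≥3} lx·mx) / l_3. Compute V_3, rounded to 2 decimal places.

lx = nx/n0 = nx/1000: 1, 0.65, 0.4, 0.27, 0.16, 0.11
lx·mx for x ≥ 3: 1.62, 0.8, 0.22 → sum = 2.64
V_3 = 2.64 / l_3 = 2.64 / 0.27 = 9.777778… → 9.78

9.78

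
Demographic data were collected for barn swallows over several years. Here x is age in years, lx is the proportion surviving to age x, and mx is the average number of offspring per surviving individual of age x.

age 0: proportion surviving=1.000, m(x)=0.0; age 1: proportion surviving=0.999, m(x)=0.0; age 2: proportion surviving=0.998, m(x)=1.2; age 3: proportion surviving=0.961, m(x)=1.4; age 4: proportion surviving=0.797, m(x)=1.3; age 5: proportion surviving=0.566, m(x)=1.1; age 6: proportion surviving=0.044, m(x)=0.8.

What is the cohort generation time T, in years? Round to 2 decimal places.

3.28

lx·mx: 0, 0, 1.1976, 1.3454, 1.0361, 0.6226, 0.0352 → R0 = 4.2369
x·lx·mx: 0, 0, 2.3952, 4.0362, 4.1444, 3.113, 0.2112 → Σ = 13.9
T = 13.9 / 4.2369 = 3.280701… → 3.28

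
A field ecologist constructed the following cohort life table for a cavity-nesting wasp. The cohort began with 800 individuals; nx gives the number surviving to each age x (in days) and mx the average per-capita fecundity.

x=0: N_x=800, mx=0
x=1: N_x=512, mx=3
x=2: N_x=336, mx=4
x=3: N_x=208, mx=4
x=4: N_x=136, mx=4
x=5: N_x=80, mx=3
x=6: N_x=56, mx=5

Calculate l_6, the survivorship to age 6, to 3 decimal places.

0.070

l_6 = n_6/n_0 = 56/800 = 0.07 → 0.070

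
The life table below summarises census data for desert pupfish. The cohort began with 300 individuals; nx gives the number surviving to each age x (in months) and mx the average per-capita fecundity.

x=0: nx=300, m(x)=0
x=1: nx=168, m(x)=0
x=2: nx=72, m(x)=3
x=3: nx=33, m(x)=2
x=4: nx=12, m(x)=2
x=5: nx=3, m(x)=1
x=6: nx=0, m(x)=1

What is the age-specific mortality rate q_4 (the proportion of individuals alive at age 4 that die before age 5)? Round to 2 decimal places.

0.75

lx = nx/n0 = nx/300: 1, 0.56, 0.24, 0.11, 0.04, 0.01, 0
q_4 = (l_4 − l_5) / l_4 = (0.04 − 0.01) / 0.04
     = 0.03 / 0.04 = 0.75 → 0.75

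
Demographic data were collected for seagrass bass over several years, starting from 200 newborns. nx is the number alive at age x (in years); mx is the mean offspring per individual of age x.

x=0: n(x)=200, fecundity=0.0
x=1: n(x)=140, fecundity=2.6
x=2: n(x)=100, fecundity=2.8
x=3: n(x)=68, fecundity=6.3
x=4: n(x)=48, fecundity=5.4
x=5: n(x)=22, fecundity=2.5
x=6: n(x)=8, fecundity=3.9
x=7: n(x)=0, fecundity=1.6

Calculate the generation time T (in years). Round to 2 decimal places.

lx = nx/n0 = nx/200: 1, 0.7, 0.5, 0.34, 0.24, 0.11, 0.04, 0
lx·mx: 0, 1.82, 1.4, 2.142, 1.296, 0.275, 0.156, 0 → R0 = 7.089
x·lx·mx: 0, 1.82, 2.8, 6.426, 5.184, 1.375, 0.936, 0 → Σ = 18.541
T = 18.541 / 7.089 = 2.615461… → 2.62

2.62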